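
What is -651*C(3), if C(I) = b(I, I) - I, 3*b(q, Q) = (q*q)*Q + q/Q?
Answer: -4123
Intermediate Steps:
b(q, Q) = Q*q²/3 + q/(3*Q) (b(q, Q) = ((q*q)*Q + q/Q)/3 = (q²*Q + q/Q)/3 = (Q*q² + q/Q)/3 = Q*q²/3 + q/(3*Q))
C(I) = ⅓ - I + I³/3 (C(I) = I*(1 + I*I²)/(3*I) - I = I*(1 + I³)/(3*I) - I = (⅓ + I³/3) - I = ⅓ - I + I³/3)
-651*C(3) = -651*(⅓ - 1*3 + (⅓)*3³) = -651*(⅓ - 3 + (⅓)*27) = -651*(⅓ - 3 + 9) = -651*19/3 = -4123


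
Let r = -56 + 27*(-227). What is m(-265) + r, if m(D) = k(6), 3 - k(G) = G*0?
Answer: -6182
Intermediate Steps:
k(G) = 3 (k(G) = 3 - G*0 = 3 - 1*0 = 3 + 0 = 3)
r = -6185 (r = -56 - 6129 = -6185)
m(D) = 3
m(-265) + r = 3 - 6185 = -6182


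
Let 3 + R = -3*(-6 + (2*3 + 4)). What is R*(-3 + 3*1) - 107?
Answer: -107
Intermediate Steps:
R = -15 (R = -3 - 3*(-6 + (2*3 + 4)) = -3 - 3*(-6 + (6 + 4)) = -3 - 3*(-6 + 10) = -3 - 3*4 = -3 - 12 = -15)
R*(-3 + 3*1) - 107 = -15*(-3 + 3*1) - 107 = -15*(-3 + 3) - 107 = -15*0 - 107 = 0 - 107 = -107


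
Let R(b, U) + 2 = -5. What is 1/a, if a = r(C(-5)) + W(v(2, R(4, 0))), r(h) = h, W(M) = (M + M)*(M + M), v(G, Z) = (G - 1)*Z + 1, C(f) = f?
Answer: 1/139 ≈ 0.0071942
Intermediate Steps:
R(b, U) = -7 (R(b, U) = -2 - 5 = -7)
v(G, Z) = 1 + Z*(-1 + G) (v(G, Z) = (-1 + G)*Z + 1 = Z*(-1 + G) + 1 = 1 + Z*(-1 + G))
W(M) = 4*M**2 (W(M) = (2*M)*(2*M) = 4*M**2)
a = 139 (a = -5 + 4*(1 - 1*(-7) + 2*(-7))**2 = -5 + 4*(1 + 7 - 14)**2 = -5 + 4*(-6)**2 = -5 + 4*36 = -5 + 144 = 139)
1/a = 1/139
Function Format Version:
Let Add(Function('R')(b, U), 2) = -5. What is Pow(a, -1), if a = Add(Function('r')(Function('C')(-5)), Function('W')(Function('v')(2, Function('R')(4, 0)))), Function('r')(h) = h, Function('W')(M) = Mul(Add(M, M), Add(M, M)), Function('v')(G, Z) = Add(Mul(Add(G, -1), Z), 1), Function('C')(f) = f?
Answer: Rational(1, 139) ≈ 0.0071942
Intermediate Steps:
Function('R')(b, U) = -7 (Function('R')(b, U) = Add(-2, -5) = -7)
Function('v')(G, Z) = Add(1, Mul(Z, Add(-1, G))) (Function('v')(G, Z) = Add(Mul(Add(-1, G), Z), 1) = Add(Mul(Z, Add(-1, G)), 1) = Add(1, Mul(Z, Add(-1, G))))
Function('W')(M) = Mul(4, Pow(M, 2)) (Function('W')(M) = Mul(Mul(2, M), Mul(2, M)) = Mul(4, Pow(M, 2)))
a = 139 (a = Add(-5, Mul(4, Pow(Add(1, Mul(-1, -7), Mul(2, -7)), 2))) = Add(-5, Mul(4, Pow(Add(1, 7, -14), 2))) = Add(-5, Mul(4, Pow(-6, 2))) = Add(-5, Mul(4, 36)) = Add(-5, 144) = 139)
Pow(a, -1) = Pow(139, -1) = Rational(1, 139)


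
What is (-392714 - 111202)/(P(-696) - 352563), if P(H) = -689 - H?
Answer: 125979/88139 ≈ 1.4293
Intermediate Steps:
(-392714 - 111202)/(P(-696) - 352563) = (-392714 - 111202)/((-689 - 1*(-696)) - 352563) = -503916/((-689 + 696) - 352563) = -503916/(7 - 352563) = -503916/(-352556) = -503916*(-1/352556) = 125979/88139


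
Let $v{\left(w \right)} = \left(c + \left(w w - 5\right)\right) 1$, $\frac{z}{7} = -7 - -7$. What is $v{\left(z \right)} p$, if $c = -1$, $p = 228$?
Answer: $-1368$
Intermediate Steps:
$z = 0$ ($z = 7 \left(-7 - -7\right) = 7 \left(-7 + 7\right) = 7 \cdot 0 = 0$)
$v{\left(w \right)} = -6 + w^{2}$ ($v{\left(w \right)} = \left(-1 + \left(w w - 5\right)\right) 1 = \left(-1 + \left(w^{2} - 5\right)\right) 1 = \left(-1 + \left(-5 + w^{2}\right)\right) 1 = \left(-6 + w^{2}\right) 1 = -6 + w^{2}$)
$v{\left(z \right)} p = \left(-6 + 0^{2}\right) 228 = \left(-6 + 0\right) 228 = \left(-6\right) 228 = -1368$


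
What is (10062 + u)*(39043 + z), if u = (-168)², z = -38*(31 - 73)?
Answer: 1555904754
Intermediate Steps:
z = 1596 (z = -38*(-42) = 1596)
u = 28224
(10062 + u)*(39043 + z) = (10062 + 28224)*(39043 + 1596) = 38286*40639 = 1555904754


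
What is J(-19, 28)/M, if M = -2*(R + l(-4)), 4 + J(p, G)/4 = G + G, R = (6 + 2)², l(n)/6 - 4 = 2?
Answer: -26/25 ≈ -1.0400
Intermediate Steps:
l(n) = 36 (l(n) = 24 + 6*2 = 24 + 12 = 36)
R = 64 (R = 8² = 64)
J(p, G) = -16 + 8*G (J(p, G) = -16 + 4*(G + G) = -16 + 4*(2*G) = -16 + 8*G)
M = -200 (M = -2*(64 + 36) = -2*100 = -200)
J(-19, 28)/M = (-16 + 8*28)/(-200) = (-16 + 224)*(-1/200) = 208*(-1/200) = -26/25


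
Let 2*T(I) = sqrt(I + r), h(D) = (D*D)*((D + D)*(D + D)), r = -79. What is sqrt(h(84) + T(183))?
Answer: sqrt(199148544 + sqrt(26)) ≈ 14112.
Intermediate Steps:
h(D) = 4*D**4 (h(D) = D**2*((2*D)*(2*D)) = D**2*(4*D**2) = 4*D**4)
T(I) = sqrt(-79 + I)/2 (T(I) = sqrt(I - 79)/2 = sqrt(-79 + I)/2)
sqrt(h(84) + T(183)) = sqrt(4*84**4 + sqrt(-79 + 183)/2) = sqrt(4*49787136 + sqrt(104)/2) = sqrt(199148544 + (2*sqrt(26))/2) = sqrt(199148544 + sqrt(26))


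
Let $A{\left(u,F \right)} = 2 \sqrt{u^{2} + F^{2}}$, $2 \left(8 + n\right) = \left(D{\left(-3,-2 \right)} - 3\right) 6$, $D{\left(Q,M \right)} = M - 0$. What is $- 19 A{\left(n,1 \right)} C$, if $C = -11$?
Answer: $418 \sqrt{530} \approx 9623.1$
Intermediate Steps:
$D{\left(Q,M \right)} = M$ ($D{\left(Q,M \right)} = M + 0 = M$)
$n = -23$ ($n = -8 + \frac{\left(-2 - 3\right) 6}{2} = -8 + \frac{\left(-5\right) 6}{2} = -8 + \frac{1}{2} \left(-30\right) = -8 - 15 = -23$)
$A{\left(u,F \right)} = 2 \sqrt{F^{2} + u^{2}}$
$- 19 A{\left(n,1 \right)} C = - 19 \cdot 2 \sqrt{1^{2} + \left(-23\right)^{2}} \left(-11\right) = - 19 \cdot 2 \sqrt{1 + 529} \left(-11\right) = - 19 \cdot 2 \sqrt{530} \left(-11\right) = - 38 \sqrt{530} \left(-11\right) = 418 \sqrt{530}$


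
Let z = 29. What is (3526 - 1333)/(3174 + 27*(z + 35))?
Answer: 17/38 ≈ 0.44737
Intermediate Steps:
(3526 - 1333)/(3174 + 27*(z + 35)) = (3526 - 1333)/(3174 + 27*(29 + 35)) = 2193/(3174 + 27*64) = 2193/(3174 + 1728) = 2193/4902 = 2193*(1/4902) = 17/38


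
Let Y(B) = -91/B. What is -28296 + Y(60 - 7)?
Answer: -1499779/53 ≈ -28298.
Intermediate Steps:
-28296 + Y(60 - 7) = -28296 - 91/(60 - 7) = -28296 - 91/53 = -1499779/53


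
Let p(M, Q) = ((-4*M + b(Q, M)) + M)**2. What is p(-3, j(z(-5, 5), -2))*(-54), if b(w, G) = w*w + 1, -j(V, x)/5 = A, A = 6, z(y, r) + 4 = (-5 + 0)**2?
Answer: -44717400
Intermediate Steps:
z(y, r) = 21 (z(y, r) = -4 + (-5 + 0)**2 = -4 + (-5)**2 = -4 + 25 = 21)
j(V, x) = -30 (j(V, x) = -5*6 = -30)
b(w, G) = 1 + w**2 (b(w, G) = w**2 + 1 = 1 + w**2)
p(M, Q) = (1 + Q**2 - 3*M)**2 (p(M, Q) = ((-4*M + (1 + Q**2)) + M)**2 = ((1 + Q**2 - 4*M) + M)**2 = (1 + Q**2 - 3*M)**2)
p(-3, j(z(-5, 5), -2))*(-54) = (1 + (-30)**2 - 3*(-3))**2*(-54) = (1 + 900 + 9)**2*(-54) = 910**2*(-54) = 828100*(-54) = -44717400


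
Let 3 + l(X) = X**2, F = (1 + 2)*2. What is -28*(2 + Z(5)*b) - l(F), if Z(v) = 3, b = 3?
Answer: -341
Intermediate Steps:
F = 6 (F = 3*2 = 6)
l(X) = -3 + X**2
-28*(2 + Z(5)*b) - l(F) = -28*(2 + 3*3) - (-3 + 6**2) = -28*(2 + 9) - (-3 + 36) = -28*11 - 1*33 = -308 - 33 = -341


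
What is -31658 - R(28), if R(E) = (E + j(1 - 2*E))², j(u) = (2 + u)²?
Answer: -8080227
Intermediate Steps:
R(E) = (E + (3 - 2*E)²)² (R(E) = (E + (2 + (1 - 2*E))²)² = (E + (3 - 2*E)²)²)
-31658 - R(28) = -31658 - (28 + (-3 + 2*28)²)² = -31658 - (28 + (-3 + 56)²)² = -31658 - (28 + 53²)² = -31658 - (28 + 2809)² = -31658 - 1*2837² = -31658 - 1*8048569 = -31658 - 8048569 = -8080227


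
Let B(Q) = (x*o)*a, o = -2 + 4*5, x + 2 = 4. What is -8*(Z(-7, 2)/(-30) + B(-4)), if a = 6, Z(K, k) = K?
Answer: -25948/15 ≈ -1729.9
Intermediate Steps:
x = 2 (x = -2 + 4 = 2)
o = 18 (o = -2 + 20 = 18)
B(Q) = 216 (B(Q) = (2*18)*6 = 36*6 = 216)
-8*(Z(-7, 2)/(-30) + B(-4)) = -8*(-7/(-30) + 216) = -8*(-7*(-1/30) + 216) = -8*(7/30 + 216) = -8*6487/30 = -25948/15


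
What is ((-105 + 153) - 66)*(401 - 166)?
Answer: -4230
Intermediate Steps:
((-105 + 153) - 66)*(401 - 166) = (48 - 66)*235 = -18*235 = -4230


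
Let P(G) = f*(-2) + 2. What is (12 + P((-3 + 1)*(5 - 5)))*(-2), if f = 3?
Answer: -16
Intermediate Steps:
P(G) = -4 (P(G) = 3*(-2) + 2 = -6 + 2 = -4)
(12 + P((-3 + 1)*(5 - 5)))*(-2) = (12 - 4)*(-2) = 8*(-2) = -16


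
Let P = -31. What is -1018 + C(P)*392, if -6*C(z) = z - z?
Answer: -1018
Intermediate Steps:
C(z) = 0 (C(z) = -(z - z)/6 = -1/6*0 = 0)
-1018 + C(P)*392 = -1018 + 0*392 = -1018 + 0 = -1018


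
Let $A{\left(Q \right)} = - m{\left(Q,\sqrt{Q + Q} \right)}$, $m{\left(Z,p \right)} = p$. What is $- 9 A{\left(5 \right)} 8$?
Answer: $72 \sqrt{10} \approx 227.68$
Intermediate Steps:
$A{\left(Q \right)} = - \sqrt{2} \sqrt{Q}$ ($A{\left(Q \right)} = - \sqrt{Q + Q} = - \sqrt{2 Q} = - \sqrt{2} \sqrt{Q}$)
$- 9 A{\left(5 \right)} 8 = - 9 \left(- \sqrt{2} \sqrt{5}\right) 8 = - 9 \left(- \sqrt{10}\right) 8 = 9 \sqrt{10} \cdot 8 = 72 \sqrt{10}$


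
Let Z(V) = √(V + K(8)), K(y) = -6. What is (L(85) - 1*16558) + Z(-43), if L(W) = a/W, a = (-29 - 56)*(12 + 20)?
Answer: -16590 + 7*I ≈ -16590.0 + 7.0*I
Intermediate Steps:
Z(V) = √(-6 + V) (Z(V) = √(V - 6) = √(-6 + V))
a = -2720 (a = -85*32 = -2720)
L(W) = -2720/W
(L(85) - 1*16558) + Z(-43) = (-2720/85 - 1*16558) + √(-6 - 43) = (-2720*1/85 - 16558) + √(-49) = (-32 - 16558) + 7*I = -16590 + 7*I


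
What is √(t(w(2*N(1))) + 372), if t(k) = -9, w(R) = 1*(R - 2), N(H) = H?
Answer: 11*√3 ≈ 19.053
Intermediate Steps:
w(R) = -2 + R (w(R) = 1*(-2 + R) = -2 + R)
√(t(w(2*N(1))) + 372) = √(-9 + 372) = √363 = 11*√3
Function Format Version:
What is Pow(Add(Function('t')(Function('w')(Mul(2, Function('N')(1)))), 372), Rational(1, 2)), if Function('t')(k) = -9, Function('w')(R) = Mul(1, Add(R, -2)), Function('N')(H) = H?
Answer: Mul(11, Pow(3, Rational(1, 2))) ≈ 19.053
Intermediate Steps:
Function('w')(R) = Add(-2, R) (Function('w')(R) = Mul(1, Add(-2, R)) = Add(-2, R))
Pow(Add(Function('t')(Function('w')(Mul(2, Function('N')(1)))), 372), Rational(1, 2)) = Pow(Add(-9, 372), Rational(1, 2)) = Pow(363, Rational(1, 2)) = Mul(11, Pow(3, Rational(1, 2)))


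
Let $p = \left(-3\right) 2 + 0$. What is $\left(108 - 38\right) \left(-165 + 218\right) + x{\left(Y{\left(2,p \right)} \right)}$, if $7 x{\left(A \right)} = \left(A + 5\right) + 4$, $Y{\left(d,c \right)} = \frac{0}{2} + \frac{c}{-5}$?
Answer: $\frac{129901}{35} \approx 3711.5$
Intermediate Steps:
$p = -6$ ($p = -6 + 0 = -6$)
$Y{\left(d,c \right)} = - \frac{c}{5}$ ($Y{\left(d,c \right)} = 0 \cdot \frac{1}{2} + c \left(- \frac{1}{5}\right) = 0 - \frac{c}{5} = - \frac{c}{5}$)
$x{\left(A \right)} = \frac{9}{7} + \frac{A}{7}$ ($x{\left(A \right)} = \frac{\left(A + 5\right) + 4}{7} = \frac{\left(5 + A\right) + 4}{7} = \frac{9 + A}{7} = \frac{9}{7} + \frac{A}{7}$)
$\left(108 - 38\right) \left(-165 + 218\right) + x{\left(Y{\left(2,p \right)} \right)} = \left(108 - 38\right) \left(-165 + 218\right) + \left(\frac{9}{7} + \frac{\left(- \frac{1}{5}\right) \left(-6\right)}{7}\right) = 70 \cdot 53 + \left(\frac{9}{7} + \frac{1}{7} \cdot \frac{6}{5}\right) = 3710 + \left(\frac{9}{7} + \frac{6}{35}\right) = 3710 + \frac{51}{35} = \frac{129901}{35}$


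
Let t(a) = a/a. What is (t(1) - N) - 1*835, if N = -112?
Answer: -722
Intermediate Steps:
t(a) = 1
(t(1) - N) - 1*835 = (1 - 1*(-112)) - 1*835 = (1 + 112) - 835 = 113 - 835 = -722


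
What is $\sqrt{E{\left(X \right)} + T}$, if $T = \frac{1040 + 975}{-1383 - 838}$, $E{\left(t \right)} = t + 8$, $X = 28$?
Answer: $\frac{\sqrt{173106961}}{2221} \approx 5.9239$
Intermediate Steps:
$E{\left(t \right)} = 8 + t$
$T = - \frac{2015}{2221}$ ($T = \frac{2015}{-2221} = 2015 \left(- \frac{1}{2221}\right) = - \frac{2015}{2221} \approx -0.90725$)
$\sqrt{E{\left(X \right)} + T} = \sqrt{\left(8 + 28\right) - \frac{2015}{2221}} = \sqrt{36 - \frac{2015}{2221}} = \sqrt{\frac{77941}{2221}} = \frac{\sqrt{173106961}}{2221}$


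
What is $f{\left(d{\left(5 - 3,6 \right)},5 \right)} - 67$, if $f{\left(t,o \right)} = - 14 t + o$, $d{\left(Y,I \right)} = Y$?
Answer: $-90$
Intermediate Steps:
$f{\left(t,o \right)} = o - 14 t$
$f{\left(d{\left(5 - 3,6 \right)},5 \right)} - 67 = \left(5 - 14 \left(5 - 3\right)\right) - 67 = \left(5 - 28\right) - 67 = -23 - 67 = -90$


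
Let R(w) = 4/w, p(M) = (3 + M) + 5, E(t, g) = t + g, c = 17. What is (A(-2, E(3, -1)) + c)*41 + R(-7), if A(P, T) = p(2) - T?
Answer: 7171/7 ≈ 1024.4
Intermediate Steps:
E(t, g) = g + t
p(M) = 8 + M
A(P, T) = 10 - T (A(P, T) = (8 + 2) - T = 10 - T)
(A(-2, E(3, -1)) + c)*41 + R(-7) = ((10 - (-1 + 3)) + 17)*41 + 4/(-7) = ((10 - 1*2) + 17)*41 + 4*(-⅐) = ((10 - 2) + 17)*41 - 4/7 = (8 + 17)*41 - 4/7 = 25*41 - 4/7 = 1025 - 4/7 = 7171/7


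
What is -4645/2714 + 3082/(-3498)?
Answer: -12306379/4746786 ≈ -2.5926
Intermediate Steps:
-4645/2714 + 3082/(-3498) = -4645*1/2714 + 3082*(-1/3498) = -4645/2714 - 1541/1749 = -12306379/4746786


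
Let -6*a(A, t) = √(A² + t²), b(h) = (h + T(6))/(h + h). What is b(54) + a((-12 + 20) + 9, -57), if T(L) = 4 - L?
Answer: 13/27 - √3538/6 ≈ -9.4320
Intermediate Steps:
b(h) = (-2 + h)/(2*h) (b(h) = (h + (4 - 1*6))/(h + h) = (h + (4 - 6))/((2*h)) = (h - 2)*(1/(2*h)) = (-2 + h)*(1/(2*h)) = (-2 + h)/(2*h))
a(A, t) = -√(A² + t²)/6
b(54) + a((-12 + 20) + 9, -57) = (½)*(-2 + 54)/54 - √(((-12 + 20) + 9)² + (-57)²)/6 = (½)*(1/54)*52 - √((8 + 9)² + 3249)/6 = 13/27 - √(17² + 3249)/6 = 13/27 - √(289 + 3249)/6 = 13/27 - √3538/6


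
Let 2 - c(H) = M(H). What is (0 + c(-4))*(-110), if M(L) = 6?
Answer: 440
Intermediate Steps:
c(H) = -4 (c(H) = 2 - 1*6 = 2 - 6 = -4)
(0 + c(-4))*(-110) = (0 - 4)*(-110) = -4*(-110) = 440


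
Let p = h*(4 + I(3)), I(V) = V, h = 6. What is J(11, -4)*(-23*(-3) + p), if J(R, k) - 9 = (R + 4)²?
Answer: 25974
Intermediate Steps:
J(R, k) = 9 + (4 + R)² (J(R, k) = 9 + (R + 4)² = 9 + (4 + R)²)
p = 42 (p = 6*(4 + 3) = 6*7 = 42)
J(11, -4)*(-23*(-3) + p) = (9 + (4 + 11)²)*(-23*(-3) + 42) = (9 + 15²)*(69 + 42) = (9 + 225)*111 = 234*111 = 25974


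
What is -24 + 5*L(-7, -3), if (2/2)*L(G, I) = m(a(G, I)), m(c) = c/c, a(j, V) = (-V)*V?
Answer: -19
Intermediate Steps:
a(j, V) = -V²
m(c) = 1
L(G, I) = 1
-24 + 5*L(-7, -3) = -24 + 5*1 = -24 + 5 = -19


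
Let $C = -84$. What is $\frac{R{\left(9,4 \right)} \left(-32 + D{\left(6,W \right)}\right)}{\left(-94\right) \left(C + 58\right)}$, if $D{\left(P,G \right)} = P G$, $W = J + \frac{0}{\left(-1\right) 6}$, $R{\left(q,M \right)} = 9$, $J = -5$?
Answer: $- \frac{279}{1222} \approx -0.22831$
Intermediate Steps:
$W = -5$ ($W = -5 + \frac{0}{\left(-1\right) 6} = -5 + \frac{0}{-6} = -5 + 0 \left(- \frac{1}{6}\right) = -5 + 0 = -5$)
$D{\left(P,G \right)} = G P$
$\frac{R{\left(9,4 \right)} \left(-32 + D{\left(6,W \right)}\right)}{\left(-94\right) \left(C + 58\right)} = \frac{9 \left(-32 - 30\right)}{\left(-94\right) \left(-84 + 58\right)} = \frac{9 \left(-32 - 30\right)}{\left(-94\right) \left(-26\right)} = \frac{9 \left(-62\right)}{2444} = \left(-558\right) \frac{1}{2444} = - \frac{279}{1222}$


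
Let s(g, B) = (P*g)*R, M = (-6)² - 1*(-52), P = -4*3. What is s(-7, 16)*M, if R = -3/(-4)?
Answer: 5544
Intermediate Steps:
R = ¾ (R = -3*(-¼) = ¾ ≈ 0.75000)
P = -12
M = 88 (M = 36 + 52 = 88)
s(g, B) = -9*g (s(g, B) = -12*g*(¾) = -9*g)
s(-7, 16)*M = -9*(-7)*88 = 63*88 = 5544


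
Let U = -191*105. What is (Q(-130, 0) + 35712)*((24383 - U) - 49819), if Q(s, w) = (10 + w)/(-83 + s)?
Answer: -40931362126/213 ≈ -1.9217e+8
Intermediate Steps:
U = -20055
Q(s, w) = (10 + w)/(-83 + s)
(Q(-130, 0) + 35712)*((24383 - U) - 49819) = ((10 + 0)/(-83 - 130) + 35712)*((24383 - 1*(-20055)) - 49819) = (10/(-213) + 35712)*((24383 + 20055) - 49819) = (-1/213*10 + 35712)*(44438 - 49819) = (-10/213 + 35712)*(-5381) = (7606646/213)*(-5381) = -40931362126/213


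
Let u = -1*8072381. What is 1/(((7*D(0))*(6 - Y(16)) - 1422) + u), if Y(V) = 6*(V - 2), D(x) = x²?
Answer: -1/8073803 ≈ -1.2386e-7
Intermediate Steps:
Y(V) = -12 + 6*V (Y(V) = 6*(-2 + V) = -12 + 6*V)
u = -8072381
1/(((7*D(0))*(6 - Y(16)) - 1422) + u) = 1/(((7*0²)*(6 - (-12 + 6*16)) - 1422) - 8072381) = 1/(((7*0)*(6 - (-12 + 96)) - 1422) - 8072381) = 1/((0*(6 - 1*84) - 1422) - 8072381) = 1/((0*(6 - 84) - 1422) - 8072381) = 1/((0*(-78) - 1422) - 8072381) = 1/((0 - 1422) - 8072381) = 1/(-1422 - 8072381) = 1/(-8073803) = -1/8073803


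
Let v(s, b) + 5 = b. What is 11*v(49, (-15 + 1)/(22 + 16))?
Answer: -1122/19 ≈ -59.053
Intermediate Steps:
v(s, b) = -5 + b
11*v(49, (-15 + 1)/(22 + 16)) = 11*(-5 + (-15 + 1)/(22 + 16)) = 11*(-5 - 14/38) = 11*(-5 - 14*1/38) = 11*(-5 - 7/19) = 11*(-102/19) = -1122/19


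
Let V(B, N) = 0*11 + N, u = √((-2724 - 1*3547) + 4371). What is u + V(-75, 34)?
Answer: 34 + 10*I*√19 ≈ 34.0 + 43.589*I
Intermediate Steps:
u = 10*I*√19 (u = √((-2724 - 3547) + 4371) = √(-6271 + 4371) = √(-1900) = 10*I*√19 ≈ 43.589*I)
V(B, N) = N (V(B, N) = 0 + N = N)
u + V(-75, 34) = 10*I*√19 + 34 = 34 + 10*I*√19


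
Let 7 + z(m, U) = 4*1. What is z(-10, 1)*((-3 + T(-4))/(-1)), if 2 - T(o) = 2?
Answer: -9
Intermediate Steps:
T(o) = 0 (T(o) = 2 - 1*2 = 2 - 2 = 0)
z(m, U) = -3 (z(m, U) = -7 + 4*1 = -7 + 4 = -3)
z(-10, 1)*((-3 + T(-4))/(-1)) = -3*(-3 + 0)/(-1) = -(-9)*(-1) = -3*3 = -9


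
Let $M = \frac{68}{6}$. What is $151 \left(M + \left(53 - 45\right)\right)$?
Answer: $\frac{8758}{3} \approx 2919.3$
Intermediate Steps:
$M = \frac{34}{3}$ ($M = 68 \cdot \frac{1}{6} = \frac{34}{3} \approx 11.333$)
$151 \left(M + \left(53 - 45\right)\right) = 151 \left(\frac{34}{3} + \left(53 - 45\right)\right) = 151 \left(\frac{34}{3} + 8\right) = 151 \cdot \frac{58}{3} = \frac{8758}{3}$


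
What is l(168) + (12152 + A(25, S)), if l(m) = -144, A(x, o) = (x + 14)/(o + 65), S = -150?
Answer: 1020641/85 ≈ 12008.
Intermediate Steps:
A(x, o) = (14 + x)/(65 + o)
l(168) + (12152 + A(25, S)) = -144 + (12152 + (14 + 25)/(65 - 150)) = -144 + (12152 + 39/(-85)) = -144 + (12152 - 1/85*39) = -144 + (12152 - 39/85) = -144 + 1032881/85 = 1020641/85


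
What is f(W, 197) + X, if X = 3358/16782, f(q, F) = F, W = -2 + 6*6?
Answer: 1654706/8391 ≈ 197.20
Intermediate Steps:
W = 34 (W = -2 + 36 = 34)
X = 1679/8391 (X = 3358*(1/16782) = 1679/8391 ≈ 0.20010)
f(W, 197) + X = 197 + 1679/8391 = 1654706/8391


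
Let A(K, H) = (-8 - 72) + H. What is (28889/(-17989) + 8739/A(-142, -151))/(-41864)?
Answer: 27313205/28994022596 ≈ 0.00094203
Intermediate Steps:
A(K, H) = -80 + H
(28889/(-17989) + 8739/A(-142, -151))/(-41864) = (28889/(-17989) + 8739/(-80 - 151))/(-41864) = (28889*(-1/17989) + 8739/(-231))*(-1/41864) = (-28889/17989 + 8739*(-1/231))*(-1/41864) = (-28889/17989 - 2913/77)*(-1/41864) = -54626410/1385153*(-1/41864) = 27313205/28994022596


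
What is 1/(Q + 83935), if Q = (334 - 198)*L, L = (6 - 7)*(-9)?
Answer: 1/85159 ≈ 1.1743e-5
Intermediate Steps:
L = 9 (L = -1*(-9) = 9)
Q = 1224 (Q = (334 - 198)*9 = 136*9 = 1224)
1/(Q + 83935) = 1/(1224 + 83935) = 1/85159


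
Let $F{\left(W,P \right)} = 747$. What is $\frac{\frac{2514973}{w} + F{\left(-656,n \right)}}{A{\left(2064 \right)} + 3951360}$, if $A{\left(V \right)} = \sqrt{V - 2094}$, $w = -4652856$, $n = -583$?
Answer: $\frac{19060748502992}{100897478654063949} - \frac{3473168459 i \sqrt{30}}{72646184630926043280} \approx 0.00018891 - 2.6186 \cdot 10^{-10} i$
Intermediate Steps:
$A{\left(V \right)} = \sqrt{-2094 + V}$
$\frac{\frac{2514973}{w} + F{\left(-656,n \right)}}{A{\left(2064 \right)} + 3951360} = \frac{\frac{2514973}{-4652856} + 747}{\sqrt{-2094 + 2064} + 3951360} = \frac{2514973 \left(- \frac{1}{4652856}\right) + 747}{\sqrt{-30} + 3951360} = \frac{- \frac{2514973}{4652856} + 747}{i \sqrt{30} + 3951360} = \frac{3473168459}{4652856 \left(3951360 + i \sqrt{30}\right)}$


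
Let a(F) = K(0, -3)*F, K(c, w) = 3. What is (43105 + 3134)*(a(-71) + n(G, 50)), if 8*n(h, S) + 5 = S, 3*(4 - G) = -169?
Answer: -76710501/8 ≈ -9.5888e+6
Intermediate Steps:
G = 181/3 (G = 4 - 1/3*(-169) = 4 + 169/3 = 181/3 ≈ 60.333)
a(F) = 3*F
n(h, S) = -5/8 + S/8
(43105 + 3134)*(a(-71) + n(G, 50)) = (43105 + 3134)*(3*(-71) + (-5/8 + (1/8)*50)) = 46239*(-213 + (-5/8 + 25/4)) = 46239*(-213 + 45/8) = 46239*(-1659/8) = -76710501/8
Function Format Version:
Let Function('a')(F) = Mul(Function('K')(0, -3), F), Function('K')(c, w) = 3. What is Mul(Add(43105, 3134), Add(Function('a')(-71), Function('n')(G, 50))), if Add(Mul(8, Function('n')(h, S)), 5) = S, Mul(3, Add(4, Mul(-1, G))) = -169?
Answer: Rational(-76710501, 8) ≈ -9.5888e+6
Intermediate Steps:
G = Rational(181, 3) (G = Add(4, Mul(Rational(-1, 3), -169)) = Add(4, Rational(169, 3)) = Rational(181, 3) ≈ 60.333)
Function('a')(F) = Mul(3, F)
Function('n')(h, S) = Add(Rational(-5, 8), Mul(Rational(1, 8), S))
Mul(Add(43105, 3134), Add(Function('a')(-71), Function('n')(G, 50))) = Mul(Add(43105, 3134), Add(Mul(3, -71), Add(Rational(-5, 8), Mul(Rational(1, 8), 50)))) = Mul(46239, Add(-213, Add(Rational(-5, 8), Rational(25, 4)))) = Mul(46239, Add(-213, Rational(45, 8))) = Mul(46239, Rational(-1659, 8)) = Rational(-76710501, 8)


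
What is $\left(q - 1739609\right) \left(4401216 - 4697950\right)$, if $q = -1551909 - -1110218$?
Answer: $647265874200$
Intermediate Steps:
$q = -441691$ ($q = -1551909 + 1110218 = -441691$)
$\left(q - 1739609\right) \left(4401216 - 4697950\right) = \left(-441691 - 1739609\right) \left(4401216 - 4697950\right) = \left(-2181300\right) \left(-296734\right) = 647265874200$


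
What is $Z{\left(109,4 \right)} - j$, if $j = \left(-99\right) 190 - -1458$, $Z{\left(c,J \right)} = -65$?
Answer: $17287$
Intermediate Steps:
$j = -17352$ ($j = -18810 + 1458 = -17352$)
$Z{\left(109,4 \right)} - j = -65 - -17352 = -65 + 17352 = 17287$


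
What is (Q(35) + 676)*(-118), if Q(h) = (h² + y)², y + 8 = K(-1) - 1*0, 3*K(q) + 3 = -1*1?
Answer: -1570189774/9 ≈ -1.7447e+8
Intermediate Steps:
K(q) = -4/3 (K(q) = -1 + (-1*1)/3 = -1 + (⅓)*(-1) = -1 - ⅓ = -4/3)
y = -28/3 (y = -8 + (-4/3 - 1*0) = -8 + (-4/3 + 0) = -8 - 4/3 = -28/3 ≈ -9.3333)
Q(h) = (-28/3 + h²)² (Q(h) = (h² - 28/3)² = (-28/3 + h²)²)
(Q(35) + 676)*(-118) = ((-28 + 3*35²)²/9 + 676)*(-118) = ((-28 + 3*1225)²/9 + 676)*(-118) = ((-28 + 3675)²/9 + 676)*(-118) = ((⅑)*3647² + 676)*(-118) = ((⅑)*13300609 + 676)*(-118) = (13300609/9 + 676)*(-118) = (13306693/9)*(-118) = -1570189774/9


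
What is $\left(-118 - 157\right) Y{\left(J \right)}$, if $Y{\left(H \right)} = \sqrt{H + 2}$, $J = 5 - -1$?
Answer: $- 550 \sqrt{2} \approx -777.82$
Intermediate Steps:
$J = 6$ ($J = 5 + 1 = 6$)
$Y{\left(H \right)} = \sqrt{2 + H}$
$\left(-118 - 157\right) Y{\left(J \right)} = \left(-118 - 157\right) \sqrt{2 + 6} = - 275 \sqrt{8} = - 275 \cdot 2 \sqrt{2} = - 550 \sqrt{2}$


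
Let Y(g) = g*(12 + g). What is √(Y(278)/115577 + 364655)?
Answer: √4871086462092235/115577 ≈ 603.87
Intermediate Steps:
√(Y(278)/115577 + 364655) = √((278*(12 + 278))/115577 + 364655) = √((278*290)*(1/115577) + 364655) = √(80620*(1/115577) + 364655) = √(80620/115577 + 364655) = √(42145811555/115577) = √4871086462092235/115577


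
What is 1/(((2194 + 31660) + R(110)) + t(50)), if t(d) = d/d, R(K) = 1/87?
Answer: 87/2945386 ≈ 2.9538e-5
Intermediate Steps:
R(K) = 1/87
t(d) = 1
1/(((2194 + 31660) + R(110)) + t(50)) = 1/(((2194 + 31660) + 1/87) + 1) = 1/((33854 + 1/87) + 1) = 1/(2945299/87 + 1) = 1/(2945386/87) = 87/2945386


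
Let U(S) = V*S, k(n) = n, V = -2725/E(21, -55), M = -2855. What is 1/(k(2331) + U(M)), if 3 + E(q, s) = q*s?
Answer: -1158/5080577 ≈ -0.00022793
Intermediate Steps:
E(q, s) = -3 + q*s
V = 2725/1158 (V = -2725/(-3 + 21*(-55)) = -2725/(-3 - 1155) = -2725/(-1158) = -2725*(-1/1158) = 2725/1158 ≈ 2.3532)
U(S) = 2725*S/1158
1/(k(2331) + U(M)) = 1/(2331 + (2725/1158)*(-2855)) = 1/(2331 - 7779875/1158) = 1/(-5080577/1158) = -1158/5080577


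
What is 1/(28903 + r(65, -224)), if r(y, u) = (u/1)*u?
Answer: 1/79079 ≈ 1.2646e-5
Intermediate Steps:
r(y, u) = u² (r(y, u) = (u*1)*u = u*u = u²)
1/(28903 + r(65, -224)) = 1/(28903 + (-224)²) = 1/(28903 + 50176) = 1/79079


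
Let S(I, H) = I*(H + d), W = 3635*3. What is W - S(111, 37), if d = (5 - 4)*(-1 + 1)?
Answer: 6798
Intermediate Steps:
d = 0 (d = 1*0 = 0)
W = 10905
S(I, H) = H*I (S(I, H) = I*(H + 0) = I*H = H*I)
W - S(111, 37) = 10905 - 37*111 = 10905 - 1*4107 = 10905 - 4107 = 6798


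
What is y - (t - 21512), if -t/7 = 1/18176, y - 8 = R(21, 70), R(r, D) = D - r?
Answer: 392038151/18176 ≈ 21569.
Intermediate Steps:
y = 57 (y = 8 + (70 - 1*21) = 8 + (70 - 21) = 8 + 49 = 57)
t = -7/18176 ≈ -0.00038512
y - (t - 21512) = 57 - (-7/18176 - 21512) = 57 - 1*(-391002119/18176) = 57 + 391002119/18176 = 392038151/18176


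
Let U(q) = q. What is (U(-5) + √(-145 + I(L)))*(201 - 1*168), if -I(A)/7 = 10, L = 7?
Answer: -165 + 33*I*√215 ≈ -165.0 + 483.88*I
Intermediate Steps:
I(A) = -70 (I(A) = -7*10 = -70)
(U(-5) + √(-145 + I(L)))*(201 - 1*168) = (-5 + √(-145 - 70))*(201 - 1*168) = (-5 + √(-215))*(201 - 168) = (-5 + I*√215)*33 = -165 + 33*I*√215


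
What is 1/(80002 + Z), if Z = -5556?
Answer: 1/74446 ≈ 1.3433e-5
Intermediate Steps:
1/(80002 + Z) = 1/(80002 - 5556) = 1/74446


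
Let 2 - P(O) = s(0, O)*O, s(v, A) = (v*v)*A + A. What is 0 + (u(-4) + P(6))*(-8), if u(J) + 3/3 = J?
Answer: 312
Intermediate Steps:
s(v, A) = A + A*v² (s(v, A) = v²*A + A = A*v² + A = A + A*v²)
u(J) = -1 + J
P(O) = 2 - O² (P(O) = 2 - O*(1 + 0²)*O = 2 - O*(1 + 0)*O = 2 - O*1*O = 2 - O*O = 2 - O²)
0 + (u(-4) + P(6))*(-8) = 0 + ((-1 - 4) + (2 - 1*6²))*(-8) = 0 + (-5 + (2 - 1*36))*(-8) = 0 + (-5 + (2 - 36))*(-8) = 0 + (-5 - 34)*(-8) = 0 - 39*(-8) = 0 + 312 = 312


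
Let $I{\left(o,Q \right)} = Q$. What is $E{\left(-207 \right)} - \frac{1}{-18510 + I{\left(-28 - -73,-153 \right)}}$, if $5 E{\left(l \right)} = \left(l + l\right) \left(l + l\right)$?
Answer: $\frac{3198763553}{93315} \approx 34279.0$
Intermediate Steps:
$E{\left(l \right)} = \frac{4 l^{2}}{5}$ ($E{\left(l \right)} = \frac{\left(l + l\right) \left(l + l\right)}{5} = \frac{2 l 2 l}{5} = \frac{4 l^{2}}{5}$)
$E{\left(-207 \right)} - \frac{1}{-18510 + I{\left(-28 - -73,-153 \right)}} = \frac{4 \left(-207\right)^{2}}{5} - \frac{1}{-18510 - 153} = \frac{4}{5} \cdot 42849 - \frac{1}{-18663} = \frac{171396}{5} - - \frac{1}{18663} = \frac{171396}{5} + \frac{1}{18663} = \frac{3198763553}{93315}$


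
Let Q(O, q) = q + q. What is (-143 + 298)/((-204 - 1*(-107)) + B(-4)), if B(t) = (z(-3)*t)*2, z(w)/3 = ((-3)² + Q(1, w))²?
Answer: -155/313 ≈ -0.49521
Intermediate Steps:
Q(O, q) = 2*q
z(w) = 3*(9 + 2*w)² (z(w) = 3*((-3)² + 2*w)² = 3*(9 + 2*w)²)
B(t) = 54*t (B(t) = ((3*(9 + 2*(-3))²)*t)*2 = ((3*(9 - 6)²)*t)*2 = ((3*3²)*t)*2 = ((3*9)*t)*2 = (27*t)*2 = 54*t)
(-143 + 298)/((-204 - 1*(-107)) + B(-4)) = (-143 + 298)/((-204 - 1*(-107)) + 54*(-4)) = 155/((-204 + 107) - 216) = 155/(-97 - 216) = 155/(-313) = 155*(-1/313) = -155/313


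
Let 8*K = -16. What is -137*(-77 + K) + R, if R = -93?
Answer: 10730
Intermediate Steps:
K = -2 (K = (⅛)*(-16) = -2)
-137*(-77 + K) + R = -137*(-77 - 2) - 93 = -137*(-79) - 93 = 10823 - 93 = 10730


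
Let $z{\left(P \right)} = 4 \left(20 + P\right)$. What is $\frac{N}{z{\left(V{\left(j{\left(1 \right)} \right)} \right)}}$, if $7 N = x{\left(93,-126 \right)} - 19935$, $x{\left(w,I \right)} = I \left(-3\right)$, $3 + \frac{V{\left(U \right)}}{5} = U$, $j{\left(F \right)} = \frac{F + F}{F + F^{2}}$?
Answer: $- \frac{19557}{280} \approx -69.846$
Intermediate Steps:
$j{\left(F \right)} = \frac{2 F}{F + F^{2}}$
$V{\left(U \right)} = -15 + 5 U$
$x{\left(w,I \right)} = - 3 I$
$z{\left(P \right)} = 80 + 4 P$
$N = - \frac{19557}{7}$ ($N = \frac{\left(-3\right) \left(-126\right) - 19935}{7} = \frac{378 - 19935}{7} = \frac{1}{7} \left(-19557\right) = - \frac{19557}{7} \approx -2793.9$)
$\frac{N}{z{\left(V{\left(j{\left(1 \right)} \right)} \right)}} = - \frac{19557}{7 \left(80 + 4 \left(-15 + 5 \frac{2}{1 + 1}\right)\right)} = - \frac{19557}{7 \left(80 + 4 \left(-15 + 5 \cdot \frac{2}{2}\right)\right)} = - \frac{19557}{7 \left(80 + 4 \left(-15 + 5 \cdot 2 \cdot \frac{1}{2}\right)\right)} = - \frac{19557}{7 \left(80 + 4 \left(-15 + 5 \cdot 1\right)\right)} = - \frac{19557}{7 \left(80 + 4 \left(-15 + 5\right)\right)} = - \frac{19557}{7 \left(80 + 4 \left(-10\right)\right)} = - \frac{19557}{7 \left(80 - 40\right)} = - \frac{19557}{7 \cdot 40} = \left(- \frac{19557}{7}\right) \frac{1}{40} = - \frac{19557}{280}$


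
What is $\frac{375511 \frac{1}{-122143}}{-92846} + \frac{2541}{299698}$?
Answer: $\frac{1033168656742}{121382923776023} \approx 0.0085116$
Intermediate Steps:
$\frac{375511 \frac{1}{-122143}}{-92846} + \frac{2541}{299698} = 375511 \left(- \frac{1}{122143}\right) \left(- \frac{1}{92846}\right) + 2541 \cdot \frac{1}{299698} = \left(- \frac{375511}{122143}\right) \left(- \frac{1}{92846}\right) + \frac{363}{42814} = \frac{375511}{11340488978} + \frac{363}{42814} = \frac{1033168656742}{121382923776023}$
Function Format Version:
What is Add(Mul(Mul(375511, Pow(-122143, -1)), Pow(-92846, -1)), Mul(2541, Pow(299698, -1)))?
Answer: Rational(1033168656742, 121382923776023) ≈ 0.0085116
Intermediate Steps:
Add(Mul(Mul(375511, Pow(-122143, -1)), Pow(-92846, -1)), Mul(2541, Pow(299698, -1))) = Add(Mul(Mul(375511, Rational(-1, 122143)), Rational(-1, 92846)), Mul(2541, Rational(1, 299698))) = Add(Mul(Rational(-375511, 122143), Rational(-1, 92846)), Rational(363, 42814)) = Add(Rational(375511, 11340488978), Rational(363, 42814)) = Rational(1033168656742, 121382923776023)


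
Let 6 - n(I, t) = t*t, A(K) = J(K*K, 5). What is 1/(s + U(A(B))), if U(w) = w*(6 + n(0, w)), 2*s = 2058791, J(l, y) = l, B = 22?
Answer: -2/224689401 ≈ -8.9012e-9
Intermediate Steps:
A(K) = K² (A(K) = K*K = K²)
n(I, t) = 6 - t² (n(I, t) = 6 - t*t = 6 - t²)
s = 2058791/2 (s = (½)*2058791 = 2058791/2 ≈ 1.0294e+6)
U(w) = w*(12 - w²) (U(w) = w*(6 + (6 - w²)) = w*(12 - w²))
1/(s + U(A(B))) = 1/(2058791/2 + 22²*(12 - (22²)²)) = 1/(2058791/2 + 484*(12 - 1*484²)) = 1/(2058791/2 + 484*(12 - 1*234256)) = 1/(2058791/2 + 484*(12 - 234256)) = 1/(2058791/2 + 484*(-234244)) = 1/(2058791/2 - 113374096) = 1/(-224689401/2) = -2/224689401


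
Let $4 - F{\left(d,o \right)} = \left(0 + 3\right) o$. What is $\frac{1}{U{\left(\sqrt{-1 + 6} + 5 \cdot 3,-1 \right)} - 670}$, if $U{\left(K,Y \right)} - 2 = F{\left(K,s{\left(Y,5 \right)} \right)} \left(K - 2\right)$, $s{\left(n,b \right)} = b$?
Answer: $- \frac{811}{657116} + \frac{11 \sqrt{5}}{657116} \approx -0.0011967$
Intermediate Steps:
$F{\left(d,o \right)} = 4 - 3 o$ ($F{\left(d,o \right)} = 4 - \left(0 + 3\right) o = 4 - 3 o$)
$U{\left(K,Y \right)} = 24 - 11 K$ ($U{\left(K,Y \right)} = 2 + \left(4 - 15\right) \left(K - 2\right) = 2 + \left(4 - 15\right) \left(-2 + K\right) = 2 - 11 \left(-2 + K\right) = 2 - \left(-22 + 11 K\right) = 24 - 11 K$)
$\frac{1}{U{\left(\sqrt{-1 + 6} + 5 \cdot 3,-1 \right)} - 670} = \frac{1}{\left(24 - 11 \left(\sqrt{-1 + 6} + 5 \cdot 3\right)\right) - 670} = \frac{1}{\left(24 - 11 \left(\sqrt{5} + 15\right)\right) - 670} = \frac{1}{\left(24 - 11 \left(15 + \sqrt{5}\right)\right) - 670} = \frac{1}{\left(24 - \left(165 + 11 \sqrt{5}\right)\right) - 670} = \frac{1}{\left(-141 - 11 \sqrt{5}\right) - 670} = \frac{1}{-811 - 11 \sqrt{5}}$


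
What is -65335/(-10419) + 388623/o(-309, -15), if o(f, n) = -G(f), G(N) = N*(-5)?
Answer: -1316040154/5365785 ≈ -245.27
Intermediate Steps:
G(N) = -5*N
o(f, n) = 5*f (o(f, n) = -(-5)*f = 5*f)
-65335/(-10419) + 388623/o(-309, -15) = -65335/(-10419) + 388623/((5*(-309))) = -65335*(-1/10419) + 388623/(-1545) = 65335/10419 + 388623*(-1/1545) = 65335/10419 - 129541/515 = -1316040154/5365785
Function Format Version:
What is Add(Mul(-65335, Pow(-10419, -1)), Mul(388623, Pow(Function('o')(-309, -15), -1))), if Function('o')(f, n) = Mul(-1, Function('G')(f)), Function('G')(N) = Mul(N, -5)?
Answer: Rational(-1316040154, 5365785) ≈ -245.27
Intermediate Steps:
Function('G')(N) = Mul(-5, N)
Function('o')(f, n) = Mul(5, f) (Function('o')(f, n) = Mul(-1, Mul(-5, f)) = Mul(5, f))
Add(Mul(-65335, Pow(-10419, -1)), Mul(388623, Pow(Function('o')(-309, -15), -1))) = Add(Mul(-65335, Pow(-10419, -1)), Mul(388623, Pow(Mul(5, -309), -1))) = Add(Mul(-65335, Rational(-1, 10419)), Mul(388623, Pow(-1545, -1))) = Add(Rational(65335, 10419), Mul(388623, Rational(-1, 1545))) = Add(Rational(65335, 10419), Rational(-129541, 515)) = Rational(-1316040154, 5365785)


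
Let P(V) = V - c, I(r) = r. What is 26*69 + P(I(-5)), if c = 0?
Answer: 1789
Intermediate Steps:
P(V) = V (P(V) = V - 1*0 = V + 0 = V)
26*69 + P(I(-5)) = 26*69 - 5 = 1794 - 5 = 1789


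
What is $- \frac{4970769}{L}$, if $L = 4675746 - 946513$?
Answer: $- \frac{4970769}{3729233} \approx -1.3329$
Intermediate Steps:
$L = 3729233$
$- \frac{4970769}{L} = - \frac{4970769}{3729233}$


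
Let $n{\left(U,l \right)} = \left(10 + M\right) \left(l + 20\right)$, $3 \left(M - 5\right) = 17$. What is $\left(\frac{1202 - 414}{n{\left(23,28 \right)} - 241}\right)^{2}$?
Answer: $\frac{620944}{564001} \approx 1.101$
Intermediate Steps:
$M = \frac{32}{3}$ ($M = 5 + \frac{1}{3} \cdot 17 = 5 + \frac{17}{3} = \frac{32}{3} \approx 10.667$)
$n{\left(U,l \right)} = \frac{1240}{3} + \frac{62 l}{3}$ ($n{\left(U,l \right)} = \left(10 + \frac{32}{3}\right) \left(l + 20\right) = \frac{62 \left(20 + l\right)}{3} = \frac{1240}{3} + \frac{62 l}{3}$)
$\left(\frac{1202 - 414}{n{\left(23,28 \right)} - 241}\right)^{2} = \left(\frac{1202 - 414}{\left(\frac{1240}{3} + \frac{62}{3} \cdot 28\right) - 241}\right)^{2} = \left(\frac{788}{\left(\frac{1240}{3} + \frac{1736}{3}\right) - 241}\right)^{2} = \left(\frac{788}{992 - 241}\right)^{2} = \left(\frac{788}{751}\right)^{2} = \frac{620944}{564001}$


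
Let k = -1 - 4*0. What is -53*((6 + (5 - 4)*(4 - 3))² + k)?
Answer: -2544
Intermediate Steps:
k = -1 (k = -1 + 0 = -1)
-53*((6 + (5 - 4)*(4 - 3))² + k) = -53*((6 + (5 - 4)*(4 - 3))² - 1) = -53*((6 + 1*1)² - 1) = -53*((6 + 1)² - 1) = -53*(7² - 1) = -53*(49 - 1) = -53*48 = -2544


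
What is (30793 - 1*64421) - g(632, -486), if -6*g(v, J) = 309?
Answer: -67153/2 ≈ -33577.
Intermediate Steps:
g(v, J) = -103/2 (g(v, J) = -⅙*309 = -103/2)
(30793 - 1*64421) - g(632, -486) = (30793 - 1*64421) - 1*(-103/2) = (30793 - 64421) + 103/2 = -33628 + 103/2 = -67153/2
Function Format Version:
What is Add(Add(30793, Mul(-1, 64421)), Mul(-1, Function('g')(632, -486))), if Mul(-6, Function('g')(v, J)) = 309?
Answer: Rational(-67153, 2) ≈ -33577.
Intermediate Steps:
Function('g')(v, J) = Rational(-103, 2) (Function('g')(v, J) = Mul(Rational(-1, 6), 309) = Rational(-103, 2))
Add(Add(30793, Mul(-1, 64421)), Mul(-1, Function('g')(632, -486))) = Add(Add(30793, Mul(-1, 64421)), Mul(-1, Rational(-103, 2))) = Add(Add(30793, -64421), Rational(103, 2)) = Add(-33628, Rational(103, 2)) = Rational(-67153, 2)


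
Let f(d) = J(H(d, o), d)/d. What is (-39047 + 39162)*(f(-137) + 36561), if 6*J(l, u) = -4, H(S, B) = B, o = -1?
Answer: 1728055895/411 ≈ 4.2045e+6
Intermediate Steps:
J(l, u) = -⅔ (J(l, u) = (⅙)*(-4) = -⅔)
f(d) = -2/(3*d)
(-39047 + 39162)*(f(-137) + 36561) = (-39047 + 39162)*(-⅔/(-137) + 36561) = 115*(-⅔*(-1/137) + 36561) = 115*(2/411 + 36561) = 115*(15026573/411) = 1728055895/411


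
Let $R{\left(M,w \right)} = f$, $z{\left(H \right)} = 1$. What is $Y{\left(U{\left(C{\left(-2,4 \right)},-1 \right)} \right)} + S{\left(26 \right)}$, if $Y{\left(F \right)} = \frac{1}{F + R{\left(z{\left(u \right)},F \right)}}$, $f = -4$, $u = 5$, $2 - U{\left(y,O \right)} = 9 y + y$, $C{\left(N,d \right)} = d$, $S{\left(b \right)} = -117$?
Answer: $- \frac{4915}{42} \approx -117.02$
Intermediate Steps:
$U{\left(y,O \right)} = 2 - 10 y$ ($U{\left(y,O \right)} = 2 - \left(9 y + y\right) = 2 - 10 y$)
$R{\left(M,w \right)} = -4$
$Y{\left(F \right)} = \frac{1}{-4 + F}$ ($Y{\left(F \right)} = \frac{1}{F - 4} = \frac{1}{-4 + F}$)
$Y{\left(U{\left(C{\left(-2,4 \right)},-1 \right)} \right)} + S{\left(26 \right)} = \frac{1}{-4 + \left(2 - 40\right)} - 117 = \frac{1}{-4 - 38} - 117 = \frac{1}{-42} - 117 = - \frac{1}{42} - 117 = - \frac{4915}{42}$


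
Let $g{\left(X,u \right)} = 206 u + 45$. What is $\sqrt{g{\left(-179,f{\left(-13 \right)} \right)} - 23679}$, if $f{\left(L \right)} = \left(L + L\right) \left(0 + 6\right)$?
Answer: $13 i \sqrt{330} \approx 236.16 i$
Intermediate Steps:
$f{\left(L \right)} = 12 L$ ($f{\left(L \right)} = 2 L 6 = 12 L$)
$g{\left(X,u \right)} = 45 + 206 u$
$\sqrt{g{\left(-179,f{\left(-13 \right)} \right)} - 23679} = \sqrt{\left(45 + 206 \cdot 12 \left(-13\right)\right) - 23679} = \sqrt{\left(45 + 206 \left(-156\right)\right) - 23679} = \sqrt{\left(45 - 32136\right) - 23679} = \sqrt{-32091 - 23679} = \sqrt{-55770} = 13 i \sqrt{330}$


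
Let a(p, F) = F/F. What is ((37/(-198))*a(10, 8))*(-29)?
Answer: 1073/198 ≈ 5.4192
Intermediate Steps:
a(p, F) = 1
((37/(-198))*a(10, 8))*(-29) = ((37/(-198))*1)*(-29) = ((37*(-1/198))*1)*(-29) = -37/198*1*(-29) = -37/198*(-29) = 1073/198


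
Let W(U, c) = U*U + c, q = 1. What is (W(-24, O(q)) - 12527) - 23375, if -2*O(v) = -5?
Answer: -70647/2 ≈ -35324.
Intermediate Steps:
O(v) = 5/2 (O(v) = -½*(-5) = 5/2)
W(U, c) = c + U² (W(U, c) = U² + c = c + U²)
(W(-24, O(q)) - 12527) - 23375 = ((5/2 + (-24)²) - 12527) - 23375 = ((5/2 + 576) - 12527) - 23375 = (1157/2 - 12527) - 23375 = -23897/2 - 23375 = -70647/2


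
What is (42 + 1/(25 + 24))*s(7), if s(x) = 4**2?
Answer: 32944/49 ≈ 672.33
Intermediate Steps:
s(x) = 16
(42 + 1/(25 + 24))*s(7) = (42 + 1/(25 + 24))*16 = (42 + 1/49)*16 = (2059/49)*16 = 32944/49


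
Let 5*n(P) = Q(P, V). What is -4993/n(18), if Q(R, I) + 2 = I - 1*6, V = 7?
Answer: 24965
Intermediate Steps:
Q(R, I) = -8 + I (Q(R, I) = -2 + (I - 1*6) = -2 + (I - 6) = -2 + (-6 + I) = -8 + I)
n(P) = -1/5 (n(P) = (-8 + 7)/5 = (1/5)*(-1) = -1/5)
-4993/n(18) = -4993/(-1/5) = -4993*(-5) = 24965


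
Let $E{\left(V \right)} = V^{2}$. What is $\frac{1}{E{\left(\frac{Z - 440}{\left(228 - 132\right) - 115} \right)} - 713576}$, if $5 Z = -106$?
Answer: $- \frac{9025}{6434705764} \approx -1.4025 \cdot 10^{-6}$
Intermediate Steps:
$Z = - \frac{106}{5}$ ($Z = \frac{1}{5} \left(-106\right) = - \frac{106}{5} \approx -21.2$)
$\frac{1}{E{\left(\frac{Z - 440}{\left(228 - 132\right) - 115} \right)} - 713576} = \frac{1}{\left(\frac{- \frac{106}{5} - 440}{\left(228 - 132\right) - 115}\right)^{2} - 713576} = \frac{1}{\left(- \frac{2306}{5 \left(\left(228 - 132\right) - 115\right)}\right)^{2} - 713576} = \frac{1}{\left(- \frac{2306}{5 \left(96 - 115\right)}\right)^{2} - 713576} = \frac{1}{\left(- \frac{2306}{5 \left(-19\right)}\right)^{2} - 713576} = \frac{1}{\left(\left(- \frac{2306}{5}\right) \left(- \frac{1}{19}\right)\right)^{2} - 713576} = \frac{1}{\left(\frac{2306}{95}\right)^{2} - 713576} = \frac{1}{\frac{5317636}{9025} - 713576} = \frac{1}{- \frac{6434705764}{9025}} = - \frac{9025}{6434705764}$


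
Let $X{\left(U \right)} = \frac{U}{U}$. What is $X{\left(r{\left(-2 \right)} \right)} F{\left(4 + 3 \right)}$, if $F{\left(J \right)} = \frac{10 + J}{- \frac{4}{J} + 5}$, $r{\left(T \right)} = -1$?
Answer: $\frac{119}{31} \approx 3.8387$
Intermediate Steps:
$X{\left(U \right)} = 1$
$F{\left(J \right)} = \frac{10 + J}{5 - \frac{4}{J}}$
$X{\left(r{\left(-2 \right)} \right)} F{\left(4 + 3 \right)} = 1 \frac{\left(4 + 3\right) \left(10 + \left(4 + 3\right)\right)}{-4 + 5 \left(4 + 3\right)} = 1 \frac{7 \left(10 + 7\right)}{-4 + 5 \cdot 7} = 1 \cdot 7 \frac{1}{-4 + 35} \cdot 17 = 1 \cdot 7 \cdot \frac{1}{31} \cdot 17 = 1 \cdot \frac{119}{31} = \frac{119}{31}$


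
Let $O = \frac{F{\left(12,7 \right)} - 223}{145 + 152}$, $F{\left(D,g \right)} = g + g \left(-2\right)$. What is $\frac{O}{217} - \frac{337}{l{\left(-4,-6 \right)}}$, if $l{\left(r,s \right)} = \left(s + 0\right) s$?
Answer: $- \frac{2414177}{257796} \approx -9.3647$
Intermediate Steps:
$l{\left(r,s \right)} = s^{2}$ ($l{\left(r,s \right)} = s s = s^{2}$)
$F{\left(D,g \right)} = - g$ ($F{\left(D,g \right)} = g - 2 g = - g$)
$O = - \frac{230}{297}$ ($O = \frac{\left(-1\right) 7 - 223}{145 + 152} = \frac{-7 - 223}{297} = \left(-230\right) \frac{1}{297} = - \frac{230}{297} \approx -0.77441$)
$\frac{O}{217} - \frac{337}{l{\left(-4,-6 \right)}} = - \frac{230}{297 \cdot 217} - \frac{337}{\left(-6\right)^{2}} = \left(- \frac{230}{297}\right) \frac{1}{217} - \frac{337}{36} = - \frac{230}{64449} - \frac{337}{36} = - \frac{2414177}{257796}$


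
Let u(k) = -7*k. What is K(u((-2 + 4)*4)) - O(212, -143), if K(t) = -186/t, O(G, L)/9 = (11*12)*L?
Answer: 4756845/28 ≈ 1.6989e+5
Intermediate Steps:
O(G, L) = 1188*L (O(G, L) = 9*((11*12)*L) = 9*(132*L) = 1188*L)
K(u((-2 + 4)*4)) - O(212, -143) = -186*(-1/(28*(-2 + 4))) - 1188*(-143) = -186/((-14*4)) - 1*(-169884) = -186/((-7*8)) + 169884 = -186/(-56) + 169884 = -186*(-1/56) + 169884 = 93/28 + 169884 = 4756845/28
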